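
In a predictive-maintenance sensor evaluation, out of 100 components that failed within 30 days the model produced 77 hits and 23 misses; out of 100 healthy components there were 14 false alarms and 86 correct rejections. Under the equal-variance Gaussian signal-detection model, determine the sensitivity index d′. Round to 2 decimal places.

d′ = 1.82

H = 77/100 = 0.7700
FA = 14/100 = 0.1400
z(H) = z(0.7700) = 0.7388
z(FA) = z(0.1400) = -1.0803
d' = z(H) − z(FA) = 0.7388 − (-1.0803) = 1.8191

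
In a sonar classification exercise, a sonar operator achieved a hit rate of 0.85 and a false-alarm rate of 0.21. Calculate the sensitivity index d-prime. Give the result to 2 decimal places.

z(H) = z(0.85) = 1.036
z(FA) = z(0.21) = -0.806
d' = z(H) − z(FA) = 1.036 − (-0.806) = 1.842

d-prime = 1.84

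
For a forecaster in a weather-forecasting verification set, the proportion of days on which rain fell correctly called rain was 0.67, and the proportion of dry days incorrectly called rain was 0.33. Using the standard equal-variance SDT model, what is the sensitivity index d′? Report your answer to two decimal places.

z(0.67) = 0.440, z(0.33) = -0.440
d' = z(H) − z(FA) = 0.440 − (-0.440) = 0.880

d′ = 0.88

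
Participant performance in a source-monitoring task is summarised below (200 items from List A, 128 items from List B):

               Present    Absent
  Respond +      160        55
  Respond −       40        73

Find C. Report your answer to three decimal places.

C = -0.332

H = 160/200 = 0.8000
FA = 55/128 = 0.4297
z(H) = 0.8416
z(FA) = -0.1771
c = −½·[z(H) + z(FA)] = −0.5 × (0.8416 + (-0.1771)) = -0.33225
c < 0: the participant has a liberal response bias.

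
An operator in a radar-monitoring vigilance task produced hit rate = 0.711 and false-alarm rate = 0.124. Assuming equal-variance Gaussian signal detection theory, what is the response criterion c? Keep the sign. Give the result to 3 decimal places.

c = 0.299

Φ⁻¹(H) = 0.5563
Φ⁻¹(FA) = -1.1552
c = −½·[z(H) + z(FA)] = −0.5 × (0.5563 + (-1.1552)) = 0.29945
c > 0: the operator has a conservative response bias.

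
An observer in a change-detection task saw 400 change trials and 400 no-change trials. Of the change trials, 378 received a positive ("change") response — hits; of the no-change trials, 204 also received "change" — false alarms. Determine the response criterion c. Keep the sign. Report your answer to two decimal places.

H = 378/400 = 0.9450
FA = 204/400 = 0.5100
z(H) = 1.5982
z(FA) = 0.0251
c = −½·[z(H) + z(FA)] = −0.5 × (1.5982 + 0.0251) = -0.81165
c < 0: the observer has a liberal response bias.

c = -0.81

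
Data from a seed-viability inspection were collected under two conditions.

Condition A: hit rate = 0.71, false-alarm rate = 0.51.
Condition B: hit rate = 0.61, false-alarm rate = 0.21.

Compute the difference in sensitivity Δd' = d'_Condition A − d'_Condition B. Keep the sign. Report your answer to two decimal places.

Condition A: z(0.71) = 0.553, z(0.51) = 0.025, d' = 0.528
Condition B: z(0.61) = 0.279, z(0.21) = -0.806, d' = 1.085
Δd' = d'_Condition A − d'_Condition B = 0.528 − 1.085 = -0.557
Condition B has the higher sensitivity.

Δd' = -0.56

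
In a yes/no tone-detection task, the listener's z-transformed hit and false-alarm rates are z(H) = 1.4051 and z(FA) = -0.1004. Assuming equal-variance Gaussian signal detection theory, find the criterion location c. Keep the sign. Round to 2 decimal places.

c = -0.65

c = −½·[z(H) + z(FA)] = −½·(1.4051 + (-0.1004)) = -0.65235
c < 0: the listener has a liberal response bias.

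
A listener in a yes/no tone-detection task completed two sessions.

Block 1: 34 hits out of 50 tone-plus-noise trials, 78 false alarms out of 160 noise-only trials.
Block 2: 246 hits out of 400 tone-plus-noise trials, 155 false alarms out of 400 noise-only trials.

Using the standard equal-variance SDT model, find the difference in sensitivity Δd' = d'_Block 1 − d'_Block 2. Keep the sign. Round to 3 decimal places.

Block 1: z(0.6800) = 0.4677, z(0.4875) = -0.0313, d' = 0.4990
Block 2: z(0.6150) = 0.2924, z(0.3875) = -0.2858, d' = 0.5782
Δd' = d'_Block 1 − d'_Block 2 = 0.4990 − 0.5782 = -0.0792
Block 2 has the higher sensitivity.

Δd' = -0.079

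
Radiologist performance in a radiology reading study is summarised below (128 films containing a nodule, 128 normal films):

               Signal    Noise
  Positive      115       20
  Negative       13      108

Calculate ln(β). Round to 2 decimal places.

H = 115/128 = 0.8984
FA = 20/128 = 0.1562
z(H) = z(0.8984) = 1.272
z(FA) = z(0.1562) = -1.010
ln β = −½·[z(H)² − z(FA)²] = −0.5 × (1.618 − 1.020) = -0.299

ln β = -0.30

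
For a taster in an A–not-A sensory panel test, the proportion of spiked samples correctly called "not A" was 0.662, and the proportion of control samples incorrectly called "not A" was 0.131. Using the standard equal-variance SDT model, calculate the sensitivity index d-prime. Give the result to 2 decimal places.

d-prime = 1.54

Φ⁻¹(H) = 0.4179
Φ⁻¹(FA) = -1.1217
d' = z(H) − z(FA) = 0.4179 − (-1.1217) = 1.5396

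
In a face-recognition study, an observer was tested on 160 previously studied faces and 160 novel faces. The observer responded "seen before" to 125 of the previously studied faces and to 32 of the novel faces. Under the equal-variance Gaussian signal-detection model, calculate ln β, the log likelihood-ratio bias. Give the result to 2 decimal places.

H = 125/160 = 0.7812
FA = 32/160 = 0.2000
z(H) = 0.776
z(FA) = -0.842
ln β = −½·[z(H)² − z(FA)²] = −0.5 × (0.602 − 0.709) = 0.0535

ln β = 0.05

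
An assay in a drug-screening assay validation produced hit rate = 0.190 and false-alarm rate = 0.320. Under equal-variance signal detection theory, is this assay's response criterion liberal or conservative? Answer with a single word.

z(H) = -0.878, z(FA) = -0.468
c = −½·(z(H) + z(FA)) = 0.673
c > 0 → conservative criterion (biased toward responding “no”).

conservative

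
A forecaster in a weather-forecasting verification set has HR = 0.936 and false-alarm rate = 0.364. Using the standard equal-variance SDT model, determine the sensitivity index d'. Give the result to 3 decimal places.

z(H) = z(0.936) = 1.5220
z(FA) = z(0.364) = -0.3478
d' = z(H) − z(FA) = 1.5220 − (-0.3478) = 1.8698

d' = 1.870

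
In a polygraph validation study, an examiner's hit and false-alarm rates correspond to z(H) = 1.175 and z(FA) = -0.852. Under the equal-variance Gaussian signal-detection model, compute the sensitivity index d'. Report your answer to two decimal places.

d' = 2.03

d' = z(H) − z(FA) = 1.175 − (-0.852) = 2.027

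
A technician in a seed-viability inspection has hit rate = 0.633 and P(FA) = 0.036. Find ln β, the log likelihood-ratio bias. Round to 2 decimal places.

ln β = 1.56

z(H) = z(0.633) = 0.340
z(FA) = z(0.036) = -1.799
ln β = −½·[z(H)² − z(FA)²] = −0.5 × (0.116 − 3.236) = 1.560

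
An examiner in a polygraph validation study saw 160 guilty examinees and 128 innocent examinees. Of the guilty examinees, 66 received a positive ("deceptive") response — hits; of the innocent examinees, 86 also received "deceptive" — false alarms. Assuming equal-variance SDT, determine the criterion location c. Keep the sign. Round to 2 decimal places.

c = -0.11

H = 66/160 = 0.4125
FA = 86/128 = 0.6719
z(H) = -0.2211
z(FA) = 0.4452
c = −½·[z(H) + z(FA)] = −0.5 × (-0.2211 + 0.4452) = -0.11205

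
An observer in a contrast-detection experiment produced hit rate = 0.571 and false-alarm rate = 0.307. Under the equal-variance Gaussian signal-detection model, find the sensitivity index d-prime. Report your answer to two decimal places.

z(H) = 0.1789
z(FA) = -0.5044
d' = z(H) − z(FA) = 0.1789 − (-0.5044) = 0.6833

d-prime = 0.68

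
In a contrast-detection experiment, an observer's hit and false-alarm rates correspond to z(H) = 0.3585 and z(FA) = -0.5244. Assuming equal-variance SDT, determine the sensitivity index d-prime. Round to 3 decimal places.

d-prime = 0.883

d' = z(H) − z(FA) = 0.3585 − (-0.5244) = 0.8829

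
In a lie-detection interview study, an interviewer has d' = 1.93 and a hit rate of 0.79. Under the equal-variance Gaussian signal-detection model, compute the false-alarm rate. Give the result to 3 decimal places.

z(hit rate) = z(0.79) = 0.8064
z(FA) = z(H) − d' = 0.8064 − 1.93 = -1.1236
false-alarm rate = Φ(-1.1236) = 0.1306

false-alarm rate = 0.131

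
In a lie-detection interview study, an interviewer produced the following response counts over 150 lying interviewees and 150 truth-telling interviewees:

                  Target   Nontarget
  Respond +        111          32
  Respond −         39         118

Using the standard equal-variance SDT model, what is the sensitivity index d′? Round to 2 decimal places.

d′ = 1.44

H = 111/150 = 0.7400
FA = 32/150 = 0.2133
z(H) = z(0.7400) = 0.6433
z(FA) = z(0.2133) = -0.7950
d' = z(H) − z(FA) = 0.6433 − (-0.7950) = 1.4383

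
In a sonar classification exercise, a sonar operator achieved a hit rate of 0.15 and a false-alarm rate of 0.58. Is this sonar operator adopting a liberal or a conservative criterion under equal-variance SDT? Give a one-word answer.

conservative

z(H) = -1.036, z(FA) = 0.202
c = −½·(z(H) + z(FA)) = 0.417
c > 0 → conservative criterion (biased toward responding “no”).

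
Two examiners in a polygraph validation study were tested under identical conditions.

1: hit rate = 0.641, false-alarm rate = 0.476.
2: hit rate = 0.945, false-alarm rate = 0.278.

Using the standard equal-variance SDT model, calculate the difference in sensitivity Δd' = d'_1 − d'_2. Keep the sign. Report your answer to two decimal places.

Δd' = -1.77

1: z(0.641) = 0.361, z(0.476) = -0.060, d' = 0.421
2: z(0.945) = 1.598, z(0.278) = -0.589, d' = 2.187
Δd' = d'_1 − d'_2 = 0.421 − 2.187 = -1.766
2 has the higher sensitivity.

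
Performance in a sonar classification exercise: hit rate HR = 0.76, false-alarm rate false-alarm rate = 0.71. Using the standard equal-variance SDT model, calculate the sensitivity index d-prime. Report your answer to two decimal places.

z(H) = 0.706
z(FA) = 0.553
d' = z(H) − z(FA) = 0.706 − 0.553 = 0.153

d-prime = 0.15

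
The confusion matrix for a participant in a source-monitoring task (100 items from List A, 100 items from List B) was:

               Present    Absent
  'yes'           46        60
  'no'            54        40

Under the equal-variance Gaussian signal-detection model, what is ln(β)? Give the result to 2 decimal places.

ln β = 0.03

H = 46/100 = 0.4600
FA = 60/100 = 0.6000
Φ⁻¹(H) = Φ⁻¹(0.4600) = -0.100
Φ⁻¹(FA) = Φ⁻¹(0.6000) = 0.253
ln β = −½·[z(H)² − z(FA)²] = −0.5 × (0.010 − 0.064) = 0.027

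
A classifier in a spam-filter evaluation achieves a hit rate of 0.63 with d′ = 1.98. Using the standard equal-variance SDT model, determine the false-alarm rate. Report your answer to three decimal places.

z(hit rate) = z(0.63) = 0.3319
z(FA) = z(H) − d' = 0.3319 − 1.98 = -1.6481
false-alarm rate = Φ(-1.6481) = 0.0497

false-alarm rate = 0.050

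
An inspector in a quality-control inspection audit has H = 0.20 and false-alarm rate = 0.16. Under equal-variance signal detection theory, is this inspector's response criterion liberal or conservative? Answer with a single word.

conservative

z(H) = -0.842, z(FA) = -0.994
c = −½·(z(H) + z(FA)) = 0.918
c > 0 → conservative criterion (biased toward responding “no”).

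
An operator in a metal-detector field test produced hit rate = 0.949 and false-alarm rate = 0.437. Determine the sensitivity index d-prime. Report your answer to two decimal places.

d-prime = 1.79

z(H) = z(0.949) = 1.635
z(FA) = z(0.437) = -0.159
d' = z(H) − z(FA) = 1.635 − (-0.159) = 1.794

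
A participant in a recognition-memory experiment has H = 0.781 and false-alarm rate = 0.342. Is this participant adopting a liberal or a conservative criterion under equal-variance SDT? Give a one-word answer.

z(H) = 0.776, z(FA) = -0.407
c = −½·(z(H) + z(FA)) = -0.1845
c < 0 → liberal criterion (biased toward responding “yes”).

liberal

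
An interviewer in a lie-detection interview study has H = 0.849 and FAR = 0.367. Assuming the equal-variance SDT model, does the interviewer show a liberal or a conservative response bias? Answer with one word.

z(H) = 1.032, z(FA) = -0.340
c = −½·(z(H) + z(FA)) = -0.346
c < 0 → liberal criterion (biased toward responding “yes”).

liberal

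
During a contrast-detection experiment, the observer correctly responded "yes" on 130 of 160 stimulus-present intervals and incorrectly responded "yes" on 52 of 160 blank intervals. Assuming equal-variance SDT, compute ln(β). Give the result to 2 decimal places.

ln β = -0.29

H = 130/160 = 0.8125
FA = 52/160 = 0.3250
Φ⁻¹(0.8125) = 0.887, Φ⁻¹(0.3250) = -0.454
ln β = −½·[z(H)² − z(FA)²] = −0.5 × (0.787 − 0.206) = -0.2905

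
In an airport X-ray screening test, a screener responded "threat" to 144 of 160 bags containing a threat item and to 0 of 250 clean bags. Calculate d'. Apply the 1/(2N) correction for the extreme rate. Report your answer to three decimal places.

The false-alarm rate is 0/250 = 0, so apply the 1/(2N) correction: FA → 1/(2·250) = 0.00200.
z(H) = z(0.90000) = 1.2816
z(FA) = z(0.00200) = -2.8782
d' = 1.2816 − (-2.8782) = 4.1598

d' = 4.160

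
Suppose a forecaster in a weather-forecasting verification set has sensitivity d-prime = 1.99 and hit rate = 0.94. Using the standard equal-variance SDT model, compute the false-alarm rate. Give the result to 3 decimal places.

false-alarm rate = 0.332

z(hit rate) = z(0.94) = 1.5548
z(FA) = z(H) − d' = 1.5548 − 1.99 = -0.4352
false-alarm rate = Φ(-0.4352) = 0.3317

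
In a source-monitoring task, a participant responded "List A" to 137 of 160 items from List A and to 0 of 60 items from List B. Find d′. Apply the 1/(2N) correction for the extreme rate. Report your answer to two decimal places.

d′ = 3.46

The false-alarm rate is 0/60 = 0, so apply the 1/(2N) correction: FA → 1/(2·60) = 0.00833.
z(H) = z(0.85625) = 1.064
z(FA) = z(0.00833) = -2.394
d' = 1.064 − (-2.394) = 3.458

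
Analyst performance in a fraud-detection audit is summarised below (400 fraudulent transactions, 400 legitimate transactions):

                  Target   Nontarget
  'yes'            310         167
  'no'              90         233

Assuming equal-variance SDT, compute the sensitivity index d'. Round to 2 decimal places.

d' = 0.96

H = 310/400 = 0.7750
FA = 167/400 = 0.4175
Φ⁻¹(H) = 0.7554
Φ⁻¹(FA) = -0.2083
d' = z(H) − z(FA) = 0.7554 − (-0.2083) = 0.9637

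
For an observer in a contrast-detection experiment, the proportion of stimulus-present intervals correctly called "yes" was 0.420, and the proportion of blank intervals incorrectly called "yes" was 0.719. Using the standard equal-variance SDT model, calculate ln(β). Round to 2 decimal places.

ln β = 0.15

z(H) = -0.202
z(FA) = 0.580
ln β = −½·[z(H)² − z(FA)²] = −0.5 × (0.041 − 0.336) = 0.1475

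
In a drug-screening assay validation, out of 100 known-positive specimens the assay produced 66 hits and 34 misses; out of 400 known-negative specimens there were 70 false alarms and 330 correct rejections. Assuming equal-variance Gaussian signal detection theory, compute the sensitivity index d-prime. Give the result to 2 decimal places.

H = 66/100 = 0.6600
FA = 70/400 = 0.1750
Φ⁻¹(H) = Φ⁻¹(0.6600) = 0.4125
Φ⁻¹(FA) = Φ⁻¹(0.1750) = -0.9346
d' = z(H) − z(FA) = 0.4125 − (-0.9346) = 1.3471

d-prime = 1.35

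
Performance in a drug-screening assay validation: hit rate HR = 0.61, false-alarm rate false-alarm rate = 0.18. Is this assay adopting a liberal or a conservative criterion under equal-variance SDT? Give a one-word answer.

z(H) = 0.279, z(FA) = -0.915
c = −½·(z(H) + z(FA)) = 0.318
c > 0 → conservative criterion (biased toward responding “no”).

conservative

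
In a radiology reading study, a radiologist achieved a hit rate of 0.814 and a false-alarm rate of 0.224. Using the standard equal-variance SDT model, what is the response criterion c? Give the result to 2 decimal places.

c = -0.07

Φ⁻¹(H) = Φ⁻¹(0.814) = 0.893
Φ⁻¹(FA) = Φ⁻¹(0.224) = -0.759
c = −½·[z(H) + z(FA)] = −0.5 × (0.893 + (-0.759)) = -0.067
c < 0: the radiologist has a liberal response bias.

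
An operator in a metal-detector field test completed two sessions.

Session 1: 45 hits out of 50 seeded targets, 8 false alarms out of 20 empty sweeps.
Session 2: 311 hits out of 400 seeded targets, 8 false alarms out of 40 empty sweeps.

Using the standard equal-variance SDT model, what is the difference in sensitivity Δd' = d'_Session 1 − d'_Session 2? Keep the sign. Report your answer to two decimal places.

Session 1: z(0.9000) = 1.282, z(0.4000) = -0.253, d' = 1.535
Session 2: z(0.7775) = 0.764, z(0.2000) = -0.842, d' = 1.606
Δd' = d'_Session 1 − d'_Session 2 = 1.535 − 1.606 = -0.071
Session 2 has the higher sensitivity.

Δd' = -0.07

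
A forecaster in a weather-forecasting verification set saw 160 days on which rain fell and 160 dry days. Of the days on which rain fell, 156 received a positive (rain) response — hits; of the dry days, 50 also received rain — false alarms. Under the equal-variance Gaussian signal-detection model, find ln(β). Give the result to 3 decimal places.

H = 156/160 = 0.9750
FA = 50/160 = 0.3125
z(H) = z(0.9750) = 1.9600
z(FA) = z(0.3125) = -0.4888
ln β = −½·[z(H)² − z(FA)²] = −0.5 × (3.8416 − 0.2389) = -1.80135

ln β = -1.801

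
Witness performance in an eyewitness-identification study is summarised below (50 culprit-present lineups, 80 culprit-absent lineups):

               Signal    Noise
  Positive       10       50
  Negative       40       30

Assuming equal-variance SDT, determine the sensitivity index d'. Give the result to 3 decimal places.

d' = -1.160

H = 10/50 = 0.2000
FA = 50/80 = 0.6250
z(0.2000) = -0.8416, z(0.6250) = 0.3186
d' = z(H) − z(FA) = -0.8416 − 0.3186 = -1.1602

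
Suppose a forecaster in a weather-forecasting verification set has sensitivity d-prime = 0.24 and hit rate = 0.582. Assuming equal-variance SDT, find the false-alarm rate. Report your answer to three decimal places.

z(hit rate) = z(0.582) = 0.2070
z(FA) = z(H) − d' = 0.2070 − 0.24 = -0.0330
false-alarm rate = Φ(-0.0330) = 0.4868

false-alarm rate = 0.487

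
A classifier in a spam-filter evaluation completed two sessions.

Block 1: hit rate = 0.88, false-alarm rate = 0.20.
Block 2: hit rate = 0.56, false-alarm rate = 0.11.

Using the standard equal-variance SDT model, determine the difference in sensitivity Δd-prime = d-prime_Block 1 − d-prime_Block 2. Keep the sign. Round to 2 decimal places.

Block 1: z(0.88) = 1.175, z(0.20) = -0.842, d' = 2.017
Block 2: z(0.56) = 0.151, z(0.11) = -1.227, d' = 1.378
Δd' = d'_Block 1 − d'_Block 2 = 2.017 − 1.378 = 0.639
Block 1 has the higher sensitivity.

Δd-prime = 0.64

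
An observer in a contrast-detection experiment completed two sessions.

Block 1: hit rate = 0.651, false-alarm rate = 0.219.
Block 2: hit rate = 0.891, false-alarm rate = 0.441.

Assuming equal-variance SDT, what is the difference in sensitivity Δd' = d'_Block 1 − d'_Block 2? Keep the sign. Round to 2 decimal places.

Block 1: z(0.651) = 0.388, z(0.219) = -0.776, d' = 1.164
Block 2: z(0.891) = 1.232, z(0.441) = -0.148, d' = 1.380
Δd' = d'_Block 1 − d'_Block 2 = 1.164 − 1.380 = -0.216
Block 2 has the higher sensitivity.

Δd' = -0.22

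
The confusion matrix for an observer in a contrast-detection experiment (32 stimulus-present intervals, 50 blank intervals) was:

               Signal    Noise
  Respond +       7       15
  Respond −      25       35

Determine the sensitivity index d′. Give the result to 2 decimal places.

H = 7/32 = 0.2188
FA = 15/50 = 0.3000
Φ⁻¹(H) = -0.776
Φ⁻¹(FA) = -0.524
d' = z(H) − z(FA) = -0.776 − (-0.524) = -0.252

d′ = -0.25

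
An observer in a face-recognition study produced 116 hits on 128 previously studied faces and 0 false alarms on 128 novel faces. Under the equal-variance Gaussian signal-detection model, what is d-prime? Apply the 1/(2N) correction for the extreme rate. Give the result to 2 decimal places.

The false-alarm rate is 0/128 = 0, so apply the 1/(2N) correction: FA → 1/(2·128) = 0.00391.
z(H) = z(0.90625) = 1.318
z(FA) = z(0.00391) = -2.660
d' = 1.318 − (-2.660) = 3.978

d-prime = 3.98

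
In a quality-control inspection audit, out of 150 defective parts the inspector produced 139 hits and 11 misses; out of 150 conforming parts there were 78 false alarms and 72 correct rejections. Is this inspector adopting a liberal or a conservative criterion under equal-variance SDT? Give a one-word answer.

liberal

z(H) = 1.451, z(FA) = 0.050
c = −½·(z(H) + z(FA)) = -0.7505
c < 0 → liberal criterion (biased toward responding “yes”).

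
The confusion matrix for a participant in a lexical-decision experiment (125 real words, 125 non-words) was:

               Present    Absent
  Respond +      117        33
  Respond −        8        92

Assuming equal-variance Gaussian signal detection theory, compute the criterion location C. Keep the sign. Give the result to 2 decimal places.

H = 117/125 = 0.9360
FA = 33/125 = 0.2640
z(H) = z(0.9360) = 1.5220
z(FA) = z(0.2640) = -0.6311
c = −½·[z(H) + z(FA)] = −0.5 × (1.5220 + (-0.6311)) = -0.44545

C = -0.45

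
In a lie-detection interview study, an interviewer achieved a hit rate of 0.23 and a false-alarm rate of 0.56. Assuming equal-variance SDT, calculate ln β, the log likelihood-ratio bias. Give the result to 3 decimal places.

ln β = -0.262

z(H) = -0.7388
z(FA) = 0.1510
ln β = −½·[z(H)² − z(FA)²] = −0.5 × (0.5458 − 0.0228) = -0.2615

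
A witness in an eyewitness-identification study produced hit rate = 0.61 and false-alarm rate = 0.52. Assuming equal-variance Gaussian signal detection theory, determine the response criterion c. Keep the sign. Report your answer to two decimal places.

c = -0.16

Φ⁻¹(H) = Φ⁻¹(0.61) = 0.2793
Φ⁻¹(FA) = Φ⁻¹(0.52) = 0.0502
c = −½·[z(H) + z(FA)] = −0.5 × (0.2793 + 0.0502) = -0.16475
c < 0: the witness has a liberal response bias.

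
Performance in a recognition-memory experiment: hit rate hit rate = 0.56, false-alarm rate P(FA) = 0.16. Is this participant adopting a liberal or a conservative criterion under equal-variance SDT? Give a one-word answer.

conservative

z(H) = 0.151, z(FA) = -0.994
c = −½·(z(H) + z(FA)) = 0.4215
c > 0 → conservative criterion (biased toward responding “no”).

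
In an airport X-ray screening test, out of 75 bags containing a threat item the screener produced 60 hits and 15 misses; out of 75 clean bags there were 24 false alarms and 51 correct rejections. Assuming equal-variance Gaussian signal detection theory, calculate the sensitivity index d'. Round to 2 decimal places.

d' = 1.31

H = 60/75 = 0.8000
FA = 24/75 = 0.3200
z(H) = z(0.8000) = 0.8416
z(FA) = z(0.3200) = -0.4677
d' = z(H) − z(FA) = 0.8416 − (-0.4677) = 1.3093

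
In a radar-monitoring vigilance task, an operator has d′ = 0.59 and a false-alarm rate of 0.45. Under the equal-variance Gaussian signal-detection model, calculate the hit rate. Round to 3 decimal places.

z(false-alarm rate) = z(0.45) = -0.1257
z(H) = z(FA) + d' = -0.1257 + 0.59 = 0.4643
hit rate = Φ(0.4643) = 0.6788

hit rate = 0.679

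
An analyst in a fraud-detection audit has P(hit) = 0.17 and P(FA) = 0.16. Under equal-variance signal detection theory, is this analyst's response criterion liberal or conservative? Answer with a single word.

conservative

z(H) = -0.954, z(FA) = -0.994
c = −½·(z(H) + z(FA)) = 0.974
c > 0 → conservative criterion (biased toward responding “no”).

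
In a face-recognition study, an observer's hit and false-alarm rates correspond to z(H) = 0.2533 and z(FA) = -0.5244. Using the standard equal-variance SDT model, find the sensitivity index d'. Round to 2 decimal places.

d' = 0.78

d' = z(H) − z(FA) = 0.2533 − (-0.5244) = 0.7777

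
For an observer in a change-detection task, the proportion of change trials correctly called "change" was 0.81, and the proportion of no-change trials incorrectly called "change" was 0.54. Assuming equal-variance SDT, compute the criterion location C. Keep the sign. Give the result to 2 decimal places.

C = -0.49

z(0.81) = 0.8779, z(0.54) = 0.1004
c = −½·[z(H) + z(FA)] = −0.5 × (0.8779 + 0.1004) = -0.48915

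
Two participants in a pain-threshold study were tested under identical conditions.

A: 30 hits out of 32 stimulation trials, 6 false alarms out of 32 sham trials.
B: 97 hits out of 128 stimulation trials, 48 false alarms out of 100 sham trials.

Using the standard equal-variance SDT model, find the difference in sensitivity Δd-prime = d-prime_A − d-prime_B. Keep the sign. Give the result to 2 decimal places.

A: z(0.9375) = 1.534, z(0.1875) = -0.887, d' = 2.421
B: z(0.7578) = 0.699, z(0.4800) = -0.050, d' = 0.749
Δd' = d'_A − d'_B = 2.421 − 0.749 = 1.672
A has the higher sensitivity.

Δd-prime = 1.67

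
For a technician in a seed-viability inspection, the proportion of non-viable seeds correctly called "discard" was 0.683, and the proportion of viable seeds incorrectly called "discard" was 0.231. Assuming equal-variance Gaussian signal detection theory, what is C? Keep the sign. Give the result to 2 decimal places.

z(0.683) = 0.476, z(0.231) = -0.736
c = −½·[z(H) + z(FA)] = −0.5 × (0.476 + (-0.736)) = 0.130
c > 0: the technician has a conservative response bias.

C = 0.13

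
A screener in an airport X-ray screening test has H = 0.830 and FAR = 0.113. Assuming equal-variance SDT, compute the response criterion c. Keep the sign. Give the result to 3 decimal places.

z(H) = z(0.830) = 0.9542
z(FA) = z(0.113) = -1.2107
c = −½·[z(H) + z(FA)] = −0.5 × (0.9542 + (-1.2107)) = 0.12825
c > 0: the screener has a conservative response bias.

c = 0.128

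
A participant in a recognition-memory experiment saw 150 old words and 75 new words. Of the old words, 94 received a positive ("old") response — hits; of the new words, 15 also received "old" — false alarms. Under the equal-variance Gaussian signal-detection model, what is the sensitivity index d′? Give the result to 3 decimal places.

H = 94/150 = 0.6267
FA = 15/75 = 0.2000
z(0.6267) = 0.3231, z(0.2000) = -0.8416
d' = z(H) − z(FA) = 0.3231 − (-0.8416) = 1.1647

d′ = 1.165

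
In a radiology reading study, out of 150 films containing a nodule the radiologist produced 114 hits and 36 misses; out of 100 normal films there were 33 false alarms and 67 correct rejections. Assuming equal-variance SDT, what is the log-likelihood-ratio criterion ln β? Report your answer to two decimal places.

H = 114/150 = 0.7600
FA = 33/100 = 0.3300
Φ⁻¹(H) = 0.706
Φ⁻¹(FA) = -0.440
ln β = −½·[z(H)² − z(FA)²] = −0.5 × (0.498 − 0.194) = -0.152

ln β = -0.15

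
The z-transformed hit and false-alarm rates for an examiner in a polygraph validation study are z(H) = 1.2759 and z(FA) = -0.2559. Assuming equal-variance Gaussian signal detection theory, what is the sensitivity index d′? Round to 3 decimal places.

d′ = 1.532

d' = z(H) − z(FA) = 1.2759 − (-0.2559) = 1.5318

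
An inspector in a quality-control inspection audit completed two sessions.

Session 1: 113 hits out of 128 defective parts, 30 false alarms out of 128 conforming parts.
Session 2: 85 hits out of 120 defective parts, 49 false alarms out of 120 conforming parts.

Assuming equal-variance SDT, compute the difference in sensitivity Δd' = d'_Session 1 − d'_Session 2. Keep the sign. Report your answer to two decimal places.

Session 1: z(0.8828) = 1.189, z(0.2344) = -0.724, d' = 1.913
Session 2: z(0.7083) = 0.548, z(0.4083) = -0.232, d' = 0.780
Δd' = d'_Session 1 − d'_Session 2 = 1.913 − 0.780 = 1.133
Session 1 has the higher sensitivity.

Δd' = 1.13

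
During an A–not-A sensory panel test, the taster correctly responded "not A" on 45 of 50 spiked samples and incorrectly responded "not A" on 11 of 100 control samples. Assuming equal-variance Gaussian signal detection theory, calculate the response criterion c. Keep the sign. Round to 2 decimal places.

H = 45/50 = 0.9000
FA = 11/100 = 0.1100
z(H) = 1.282
z(FA) = -1.227
c = −½·[z(H) + z(FA)] = −0.5 × (1.282 + (-1.227)) = -0.0275
c < 0: the taster has a liberal response bias.

c = -0.03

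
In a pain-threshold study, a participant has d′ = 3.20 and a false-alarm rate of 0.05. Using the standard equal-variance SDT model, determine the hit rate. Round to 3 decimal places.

hit rate = 0.940

z(false-alarm rate) = z(0.05) = -1.6449
z(H) = z(FA) + d' = -1.6449 + 3.20 = 1.5551
hit rate = Φ(1.5551) = 0.9400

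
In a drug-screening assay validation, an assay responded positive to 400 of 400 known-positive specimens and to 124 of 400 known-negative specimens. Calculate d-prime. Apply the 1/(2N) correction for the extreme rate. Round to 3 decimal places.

d-prime = 3.519

The hit rate is 400/400 = 1, so apply the 1/(2N) correction: H → 1 − 1/(2·400) = 0.99875.
z(H) = z(0.99875) = 3.0233
z(FA) = z(0.31000) = -0.4959
d' = 3.0233 − (-0.4959) = 3.5192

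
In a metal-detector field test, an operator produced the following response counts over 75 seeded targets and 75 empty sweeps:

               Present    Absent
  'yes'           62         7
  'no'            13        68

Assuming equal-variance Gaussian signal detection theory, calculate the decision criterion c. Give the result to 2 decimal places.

H = 62/75 = 0.8267
FA = 7/75 = 0.0933
z(H) = z(0.8267) = 0.941
z(FA) = z(0.0933) = -1.321
c = −½·[z(H) + z(FA)] = −0.5 × (0.941 + (-1.321)) = 0.190

c = 0.19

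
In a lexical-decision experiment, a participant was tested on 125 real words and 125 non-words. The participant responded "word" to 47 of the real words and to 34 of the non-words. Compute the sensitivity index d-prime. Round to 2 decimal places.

H = 47/125 = 0.3760
FA = 34/125 = 0.2720
z(H) = -0.316
z(FA) = -0.607
d' = z(H) − z(FA) = -0.316 − (-0.607) = 0.291

d-prime = 0.29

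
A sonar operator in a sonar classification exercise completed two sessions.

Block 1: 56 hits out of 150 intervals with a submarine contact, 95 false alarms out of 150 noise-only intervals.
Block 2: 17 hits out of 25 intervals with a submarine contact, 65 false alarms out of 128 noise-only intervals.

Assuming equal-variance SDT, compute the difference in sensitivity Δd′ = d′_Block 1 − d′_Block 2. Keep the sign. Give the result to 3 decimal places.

Δd′ = -1.112

Block 1: z(0.3733) = -0.3231, z(0.6333) = 0.3406, d' = -0.6637
Block 2: z(0.6800) = 0.4677, z(0.5078) = 0.0196, d' = 0.4481
Δd' = d'_Block 1 − d'_Block 2 = -0.6637 − 0.4481 = -1.1118
Block 2 has the higher sensitivity.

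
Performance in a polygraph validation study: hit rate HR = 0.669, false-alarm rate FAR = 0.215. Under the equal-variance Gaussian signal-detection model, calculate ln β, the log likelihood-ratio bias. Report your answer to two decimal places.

ln β = 0.22

Φ⁻¹(H) = 0.437
Φ⁻¹(FA) = -0.789
ln β = −½·[z(H)² − z(FA)²] = −0.5 × (0.191 − 0.623) = 0.216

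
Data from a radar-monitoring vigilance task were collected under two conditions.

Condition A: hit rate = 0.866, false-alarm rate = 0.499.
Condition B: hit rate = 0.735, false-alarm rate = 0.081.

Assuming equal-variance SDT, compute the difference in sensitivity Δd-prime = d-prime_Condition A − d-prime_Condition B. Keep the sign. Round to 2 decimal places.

Δd-prime = -0.92

Condition A: z(0.866) = 1.108, z(0.499) = -0.003, d' = 1.111
Condition B: z(0.735) = 0.628, z(0.081) = -1.398, d' = 2.026
Δd' = d'_Condition A − d'_Condition B = 1.111 − 2.026 = -0.915
Condition B has the higher sensitivity.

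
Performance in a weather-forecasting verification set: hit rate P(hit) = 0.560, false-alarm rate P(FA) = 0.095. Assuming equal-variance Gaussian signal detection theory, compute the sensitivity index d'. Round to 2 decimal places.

d' = 1.46

z(H) = z(0.560) = 0.1510
z(FA) = z(0.095) = -1.3106
d' = z(H) − z(FA) = 0.1510 − (-1.3106) = 1.4616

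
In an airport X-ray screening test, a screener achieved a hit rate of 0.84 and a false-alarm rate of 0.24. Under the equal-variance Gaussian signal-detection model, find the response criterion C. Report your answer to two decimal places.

z(H) = z(0.84) = 0.994
z(FA) = z(0.24) = -0.706
c = −½·[z(H) + z(FA)] = −0.5 × (0.994 + (-0.706)) = -0.144

C = -0.14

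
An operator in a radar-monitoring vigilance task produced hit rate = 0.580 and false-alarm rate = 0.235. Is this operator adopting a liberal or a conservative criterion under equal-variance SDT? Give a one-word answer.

z(H) = 0.202, z(FA) = -0.722
c = −½·(z(H) + z(FA)) = 0.260
c > 0 → conservative criterion (biased toward responding “no”).

conservative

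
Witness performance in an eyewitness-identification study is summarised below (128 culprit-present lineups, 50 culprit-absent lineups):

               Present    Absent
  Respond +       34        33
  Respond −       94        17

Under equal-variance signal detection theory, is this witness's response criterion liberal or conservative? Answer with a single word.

z(H) = -0.626, z(FA) = 0.412
c = −½·(z(H) + z(FA)) = 0.107
c > 0 → conservative criterion (biased toward responding “no”).

conservative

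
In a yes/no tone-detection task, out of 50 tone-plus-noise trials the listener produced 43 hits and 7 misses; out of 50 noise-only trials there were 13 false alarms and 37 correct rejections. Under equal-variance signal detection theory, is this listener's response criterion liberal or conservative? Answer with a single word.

z(H) = 1.080, z(FA) = -0.643
c = −½·(z(H) + z(FA)) = -0.2185
c < 0 → liberal criterion (biased toward responding “yes”).

liberal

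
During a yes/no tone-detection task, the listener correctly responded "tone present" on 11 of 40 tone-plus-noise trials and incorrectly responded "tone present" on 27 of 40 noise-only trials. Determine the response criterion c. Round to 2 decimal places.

c = 0.07

H = 11/40 = 0.2750
FA = 27/40 = 0.6750
z(H) = z(0.2750) = -0.5978
z(FA) = z(0.6750) = 0.4538
c = −½·[z(H) + z(FA)] = −0.5 × (-0.5978 + 0.4538) = 0.0720
c > 0: the listener has a conservative response bias.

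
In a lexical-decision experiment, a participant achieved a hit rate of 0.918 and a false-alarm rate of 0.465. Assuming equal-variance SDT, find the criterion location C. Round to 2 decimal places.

C = -0.65

z(H) = z(0.918) = 1.392
z(FA) = z(0.465) = -0.088
c = −½·[z(H) + z(FA)] = −0.5 × (1.392 + (-0.088)) = -0.652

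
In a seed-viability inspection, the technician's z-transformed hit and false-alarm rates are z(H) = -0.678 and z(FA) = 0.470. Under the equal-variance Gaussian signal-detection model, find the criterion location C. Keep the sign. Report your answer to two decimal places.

C = 0.10

c = −½·[z(H) + z(FA)] = −½·(-0.678 + 0.470) = 0.104
c > 0: the technician has a conservative response bias.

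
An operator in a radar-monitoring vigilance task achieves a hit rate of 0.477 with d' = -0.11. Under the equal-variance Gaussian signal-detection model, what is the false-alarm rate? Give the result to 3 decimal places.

z(hit rate) = z(0.477) = -0.0577
z(FA) = z(H) − d' = -0.0577 − (-0.11) = 0.0523
false-alarm rate = Φ(0.0523) = 0.5209

false-alarm rate = 0.521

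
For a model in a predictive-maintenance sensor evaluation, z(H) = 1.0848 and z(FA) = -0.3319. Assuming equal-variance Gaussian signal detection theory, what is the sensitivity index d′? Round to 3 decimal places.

d' = z(H) − z(FA) = 1.0848 − (-0.3319) = 1.4167

d′ = 1.417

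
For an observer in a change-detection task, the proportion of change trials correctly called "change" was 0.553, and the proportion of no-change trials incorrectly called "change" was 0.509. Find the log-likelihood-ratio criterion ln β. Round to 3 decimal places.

z(H) = 0.1332
z(FA) = 0.0226
ln β = −½·[z(H)² − z(FA)²] = −0.5 × (0.0177 − 0.0005) = -0.0086

ln β = -0.009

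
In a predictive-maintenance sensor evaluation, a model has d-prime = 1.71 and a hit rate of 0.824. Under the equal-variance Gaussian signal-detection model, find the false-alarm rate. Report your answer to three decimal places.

z(hit rate) = z(0.824) = 0.9307
z(FA) = z(H) − d' = 0.9307 − 1.71 = -0.7793
false-alarm rate = Φ(-0.7793) = 0.2179

false-alarm rate = 0.218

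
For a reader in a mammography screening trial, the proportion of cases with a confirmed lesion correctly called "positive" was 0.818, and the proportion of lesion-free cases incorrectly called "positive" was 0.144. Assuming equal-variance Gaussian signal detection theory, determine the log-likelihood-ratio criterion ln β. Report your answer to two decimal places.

ln β = 0.15

z(H) = 0.908
z(FA) = -1.063
ln β = −½·[z(H)² − z(FA)²] = −0.5 × (0.824 − 1.130) = 0.153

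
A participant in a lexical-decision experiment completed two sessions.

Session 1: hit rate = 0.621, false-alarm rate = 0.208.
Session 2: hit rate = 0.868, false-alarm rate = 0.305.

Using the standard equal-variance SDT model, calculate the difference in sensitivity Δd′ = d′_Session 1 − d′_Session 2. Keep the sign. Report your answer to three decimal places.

Δd′ = -0.506

Session 1: z(0.621) = 0.3081, z(0.208) = -0.8134, d' = 1.1215
Session 2: z(0.868) = 1.1170, z(0.305) = -0.5101, d' = 1.6271
Δd' = d'_Session 1 − d'_Session 2 = 1.1215 − 1.6271 = -0.5056
Session 2 has the higher sensitivity.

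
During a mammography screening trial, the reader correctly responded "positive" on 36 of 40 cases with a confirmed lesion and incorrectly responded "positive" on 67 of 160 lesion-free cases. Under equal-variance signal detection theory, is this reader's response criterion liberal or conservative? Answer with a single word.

z(H) = 1.282, z(FA) = -0.205
c = −½·(z(H) + z(FA)) = -0.5385
c < 0 → liberal criterion (biased toward responding “yes”).

liberal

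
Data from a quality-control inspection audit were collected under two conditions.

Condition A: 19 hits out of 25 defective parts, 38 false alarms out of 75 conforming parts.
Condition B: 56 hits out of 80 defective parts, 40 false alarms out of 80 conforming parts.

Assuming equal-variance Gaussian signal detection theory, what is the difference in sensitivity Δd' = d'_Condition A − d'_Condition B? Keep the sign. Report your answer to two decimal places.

Δd' = 0.17

Condition A: z(0.7600) = 0.706, z(0.5067) = 0.017, d' = 0.689
Condition B: z(0.7000) = 0.524, z(0.5000) = 0.000, d' = 0.524
Δd' = d'_Condition A − d'_Condition B = 0.689 − 0.524 = 0.165
Condition A has the higher sensitivity.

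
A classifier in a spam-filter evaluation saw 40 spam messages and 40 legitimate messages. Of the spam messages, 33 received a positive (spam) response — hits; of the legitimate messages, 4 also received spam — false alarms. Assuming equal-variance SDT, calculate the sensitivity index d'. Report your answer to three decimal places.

H = 33/40 = 0.8250
FA = 4/40 = 0.1000
z(H) = 0.9346
z(FA) = -1.2816
d' = z(H) − z(FA) = 0.9346 − (-1.2816) = 2.2162

d' = 2.216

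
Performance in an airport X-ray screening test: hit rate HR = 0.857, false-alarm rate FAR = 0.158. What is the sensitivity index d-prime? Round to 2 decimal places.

z(0.857) = 1.067, z(0.158) = -1.003
d' = z(H) − z(FA) = 1.067 − (-1.003) = 2.070

d-prime = 2.07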